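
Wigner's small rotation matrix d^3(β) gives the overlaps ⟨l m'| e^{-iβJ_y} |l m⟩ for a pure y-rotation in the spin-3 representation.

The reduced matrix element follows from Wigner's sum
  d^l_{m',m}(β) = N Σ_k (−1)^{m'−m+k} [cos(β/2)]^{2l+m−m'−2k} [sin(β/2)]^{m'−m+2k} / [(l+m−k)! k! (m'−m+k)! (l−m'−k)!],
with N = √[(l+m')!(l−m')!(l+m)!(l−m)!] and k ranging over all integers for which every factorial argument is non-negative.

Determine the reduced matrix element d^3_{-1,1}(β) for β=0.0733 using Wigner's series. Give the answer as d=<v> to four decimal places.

d^3_{-1,1}(β=0.0733) via Wigner's sum:
Half-angle: c=0.999328, s=0.036642. N=√(2·24·24·2)=48.000000
k∈{2,3,4} keeps every argument non-negative
  k=2: (−1)^0·48.0000/(8)·0.9993^4·0.0366^2 = +0.008034
  k=3: (−1)^1·48.0000/(6)·0.9993^2·0.0366^4 = -0.000014
  k=4: (−1)^2·48.0000/(48)·0.9993^0·0.0366^6 = +0.000000
d^3_{-1,1}(0.0733) = +0.008034 -0.000014 +0.000000 = +0.008020

d=0.0080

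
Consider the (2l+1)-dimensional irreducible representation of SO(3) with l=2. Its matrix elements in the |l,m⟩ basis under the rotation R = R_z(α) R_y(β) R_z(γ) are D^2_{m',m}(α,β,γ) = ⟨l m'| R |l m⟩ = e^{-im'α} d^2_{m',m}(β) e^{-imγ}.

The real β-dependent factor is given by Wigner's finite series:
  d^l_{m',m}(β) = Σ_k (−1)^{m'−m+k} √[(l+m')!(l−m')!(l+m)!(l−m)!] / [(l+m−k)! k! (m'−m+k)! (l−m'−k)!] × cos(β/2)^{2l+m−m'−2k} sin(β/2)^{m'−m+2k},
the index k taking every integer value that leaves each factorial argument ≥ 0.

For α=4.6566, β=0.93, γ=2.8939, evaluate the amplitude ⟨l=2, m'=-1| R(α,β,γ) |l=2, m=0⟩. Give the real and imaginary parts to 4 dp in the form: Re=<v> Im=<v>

First d^2_{-1,0}(β=0.93), then the phase factors e^{-i(-1)α} and e^{-i(0)γ}:
Half-angle: c=0.893822, s=0.448423. N=√(1·6·2·2)=4.898979
The bounds max(0,m−m')=1 and min(l+m,l−m')=2 give 2 terms
  k=1: (−1)^0·4.8990/(2)·0.8938^3·0.4484^1 = +0.784361
  k=2: (−1)^1·4.8990/(2)·0.8938^1·0.4484^3 = -0.197419
d^2_{-1,0}(0.93) = +0.784361 -0.197419 = +0.586941
D = (-0.055760-0.998444i)·(+0.586941)·(+1.000000+0.000000i) = -0.032728-0.586028i

Re=-0.0327 Im=-0.5860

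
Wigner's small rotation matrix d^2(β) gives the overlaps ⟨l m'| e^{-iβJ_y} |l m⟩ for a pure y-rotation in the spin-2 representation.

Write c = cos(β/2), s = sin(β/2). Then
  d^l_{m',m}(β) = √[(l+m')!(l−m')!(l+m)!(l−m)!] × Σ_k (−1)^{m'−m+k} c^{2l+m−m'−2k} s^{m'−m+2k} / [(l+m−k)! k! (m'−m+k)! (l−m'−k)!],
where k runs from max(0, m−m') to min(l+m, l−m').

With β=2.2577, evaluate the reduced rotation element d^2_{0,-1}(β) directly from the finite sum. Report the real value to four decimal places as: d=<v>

d^2_{0,-1}(β=2.2577) via Wigner's sum:
c=cos(2.2577/2)=0.427700, s=sin(2.2577/2)=0.903921; N=√[2·2·1·6]=4.898979
The bounds max(0,m−m')=0 and min(l+m,l−m')=1 give 2 terms
  k=0: (−1)^1·4.8990/(2)·0.4277^3·0.9039^1 = -0.173230
  k=1: (−1)^2·4.8990/(2)·0.4277^1·0.9039^3 = +0.773759
d^2_{0,-1}(2.2577) = -0.173230 +0.773759 = +0.600529

d=0.6005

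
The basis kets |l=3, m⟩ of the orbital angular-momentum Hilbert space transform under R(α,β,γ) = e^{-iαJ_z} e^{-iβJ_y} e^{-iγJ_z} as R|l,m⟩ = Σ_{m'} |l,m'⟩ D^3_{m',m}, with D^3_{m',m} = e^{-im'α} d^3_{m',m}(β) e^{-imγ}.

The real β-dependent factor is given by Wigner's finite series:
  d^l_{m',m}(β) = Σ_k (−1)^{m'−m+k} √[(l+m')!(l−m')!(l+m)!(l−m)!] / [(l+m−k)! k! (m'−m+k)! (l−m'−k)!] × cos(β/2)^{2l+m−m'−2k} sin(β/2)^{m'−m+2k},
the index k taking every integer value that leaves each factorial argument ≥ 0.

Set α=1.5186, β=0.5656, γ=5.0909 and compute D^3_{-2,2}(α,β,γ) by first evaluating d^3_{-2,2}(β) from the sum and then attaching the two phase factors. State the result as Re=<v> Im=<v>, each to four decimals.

First d^3_{-2,2}(β=0.5656), then the phase factors e^{-i(-2)α} and e^{-i(2)γ}:
c=cos(0.5656/2)=0.960278, s=sin(0.5656/2)=0.279046; N=√[1·120·120·1]=120.000000
Admissible k: 4..5 (factorial args all ≥0)
  k=4: (−1)^0·120.0000/(24)·0.9603^2·0.2790^4 = +0.027955
  k=5: (−1)^1·120.0000/(120)·0.9603^0·0.2790^6 = -0.000472
d^3_{-2,2}(0.5656) = +0.027955 -0.000472 = +0.027483
Attach z-rotation phases: D = e^{-i(-2)(1.5186)}·(+0.027483)·e^{-i(2)(5.0909)} = +0.017902-0.020853i

Re=0.0179 Im=-0.0209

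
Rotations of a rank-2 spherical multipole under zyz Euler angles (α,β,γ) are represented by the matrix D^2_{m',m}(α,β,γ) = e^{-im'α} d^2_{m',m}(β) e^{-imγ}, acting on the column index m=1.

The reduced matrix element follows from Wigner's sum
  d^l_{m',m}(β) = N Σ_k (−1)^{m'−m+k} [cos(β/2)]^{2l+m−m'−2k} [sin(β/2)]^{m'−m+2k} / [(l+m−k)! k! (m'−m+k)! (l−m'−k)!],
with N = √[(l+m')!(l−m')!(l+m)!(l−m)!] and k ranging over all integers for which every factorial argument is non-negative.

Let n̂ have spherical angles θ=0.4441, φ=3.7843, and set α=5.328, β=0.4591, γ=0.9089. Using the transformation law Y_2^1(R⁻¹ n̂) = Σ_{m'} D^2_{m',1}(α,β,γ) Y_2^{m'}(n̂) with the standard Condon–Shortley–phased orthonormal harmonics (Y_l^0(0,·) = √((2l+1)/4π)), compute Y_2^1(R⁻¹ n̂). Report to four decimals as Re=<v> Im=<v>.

Re=0.3640 Im=-0.0273

Need the full column D^2_{m',1} for m'=−2..2 at α=5.328, β=0.4591, γ=0.9089.
cos(β/2)=0.973769, sin(β/2)=0.227539
d^2_{-2,1}: single k=3 term ⇒ +0.022943;  D = -0.021762-0.007268i
d^2_{-1,1}: k∈[2..3] ⇒ +0.147281 -0.002681 = +0.144600;  D = -0.041804-0.138426i
d^2_{0,1}: k∈[1..2] ⇒ +0.514636 -0.028100 = +0.486536;  D = +0.299032-0.383793i
d^2_{1,1}: k∈[0..1] ⇒ +0.899132 -0.147281 = +0.751851;  D = +0.751046+0.034787i
d^2_{2,1}: single k=0 term ⇒ -0.420198;  D = -0.226514-0.353918i
Y_2^{m'}(θ=0.4441,φ=3.7843) and Σ D·Y over m':
  (-0.0218-0.0073i)·(+0.0201-0.0684i)  (-0.0418-0.1384i)·(-0.2399+0.1796i)  (+0.2990-0.3838i)·(+0.4561+0.0000i)  (+0.7510+0.0348i)·(+0.2399+0.1796i)  (-0.2265-0.3539i)·(+0.0201+0.0684i)
Y_2^1(R⁻¹ n̂) = +0.363970-0.027348i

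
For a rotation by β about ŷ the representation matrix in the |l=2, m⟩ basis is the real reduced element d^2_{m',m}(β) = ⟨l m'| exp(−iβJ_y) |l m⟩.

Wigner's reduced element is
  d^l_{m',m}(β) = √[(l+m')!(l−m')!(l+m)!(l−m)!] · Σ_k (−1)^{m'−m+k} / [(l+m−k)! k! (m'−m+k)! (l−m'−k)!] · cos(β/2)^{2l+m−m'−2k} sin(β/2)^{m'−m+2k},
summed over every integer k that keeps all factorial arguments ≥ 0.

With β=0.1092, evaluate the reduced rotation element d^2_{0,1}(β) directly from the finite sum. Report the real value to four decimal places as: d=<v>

d=0.1327

d^2_{0,1}(β=0.1092) via Wigner's sum:
c=cos(0.1092/2)=0.998510, s=sin(0.1092/2)=0.054573; N=√[2·2·6·1]=4.898979
Admissible k: 1..2 (factorial args all ≥0)
  k=1: (−1)^0·4.8990/(2)·0.9985^3·0.0546^1 = +0.133079
  k=2: (−1)^1·4.8990/(2)·0.9985^1·0.0546^3 = -0.000398
d^2_{0,1}(0.1092) = +0.133079 -0.000398 = +0.132681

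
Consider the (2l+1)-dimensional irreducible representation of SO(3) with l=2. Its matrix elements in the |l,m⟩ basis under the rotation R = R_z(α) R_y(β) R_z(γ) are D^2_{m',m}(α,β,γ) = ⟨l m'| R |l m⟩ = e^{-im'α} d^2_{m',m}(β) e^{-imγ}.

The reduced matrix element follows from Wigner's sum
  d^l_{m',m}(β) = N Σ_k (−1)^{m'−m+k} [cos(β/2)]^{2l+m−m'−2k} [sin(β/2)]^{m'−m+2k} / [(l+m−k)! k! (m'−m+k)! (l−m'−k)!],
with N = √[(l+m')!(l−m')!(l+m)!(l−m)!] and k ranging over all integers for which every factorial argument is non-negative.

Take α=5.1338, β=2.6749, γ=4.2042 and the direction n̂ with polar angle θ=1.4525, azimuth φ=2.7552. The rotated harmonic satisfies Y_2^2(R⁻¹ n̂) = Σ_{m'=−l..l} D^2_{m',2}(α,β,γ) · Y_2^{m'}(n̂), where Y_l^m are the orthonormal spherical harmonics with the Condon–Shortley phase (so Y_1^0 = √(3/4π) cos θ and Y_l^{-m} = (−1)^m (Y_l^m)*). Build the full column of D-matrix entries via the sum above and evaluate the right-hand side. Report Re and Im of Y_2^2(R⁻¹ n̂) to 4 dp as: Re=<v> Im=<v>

Re=-0.2395 Im=0.2052

Need the full column D^2_{m',2} for m'=−2..2 at α=5.1338, β=2.6749, γ=4.2042.
cos(β/2)=0.231234, sin(β/2)=0.972898
d^2_{-2,2}: single k=4 term ⇒ +0.895920;  D = -0.254820+0.858918i
d^2_{-1,2}: single k=3 term ⇒ +0.425877;  D = -0.422116+0.056478i
d^2_{0,2}: single k=2 term ⇒ +0.123970;  D = -0.065264-0.105400i
d^2_{1,2}: single k=1 term ⇒ +0.024058;  D = +0.013484-0.019924i
d^2_{2,2}: single k=0 term ⇒ +0.002859;  D = +0.002816+0.000494i
Y_2^{m'}(θ=1.4525,φ=2.7552) and Σ D·Y over m':
  (-0.2548+0.8589i)·(+0.2727+0.2659i)  (-0.4221+0.0565i)·(-0.0839-0.0341i)  (-0.0653-0.1054i)·(-0.3022+0.0000i)  (+0.0135-0.0199i)·(+0.0839-0.0341i)  (+0.0028+0.0005i)·(+0.2727-0.2659i)
Y_2^2(R⁻¹ n̂) = -0.239489+0.205248i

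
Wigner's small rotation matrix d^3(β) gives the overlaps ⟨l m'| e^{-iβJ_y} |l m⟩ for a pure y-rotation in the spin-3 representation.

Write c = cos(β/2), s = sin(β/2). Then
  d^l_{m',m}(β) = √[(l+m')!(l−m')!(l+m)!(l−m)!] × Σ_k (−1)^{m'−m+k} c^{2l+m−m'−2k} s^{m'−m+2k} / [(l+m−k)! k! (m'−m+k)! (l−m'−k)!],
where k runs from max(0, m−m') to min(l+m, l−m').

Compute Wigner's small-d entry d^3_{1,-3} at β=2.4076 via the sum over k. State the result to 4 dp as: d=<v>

d^3_{1,-3}(β=2.4076) via Wigner's sum:
c=cos(2.4076/2)=0.358813, s=sin(2.4076/2)=0.933409; N=√[24·2·1·720]=185.903201
k: max(0,(-3)−(1))=0 … min(3+(-3),3−(1))=0
  k=0: (−1)^4·185.9032/(48)·0.3588^2·0.9334^4 = +0.378505
d^3_{1,-3}(2.4076) = +0.378505

d=0.3785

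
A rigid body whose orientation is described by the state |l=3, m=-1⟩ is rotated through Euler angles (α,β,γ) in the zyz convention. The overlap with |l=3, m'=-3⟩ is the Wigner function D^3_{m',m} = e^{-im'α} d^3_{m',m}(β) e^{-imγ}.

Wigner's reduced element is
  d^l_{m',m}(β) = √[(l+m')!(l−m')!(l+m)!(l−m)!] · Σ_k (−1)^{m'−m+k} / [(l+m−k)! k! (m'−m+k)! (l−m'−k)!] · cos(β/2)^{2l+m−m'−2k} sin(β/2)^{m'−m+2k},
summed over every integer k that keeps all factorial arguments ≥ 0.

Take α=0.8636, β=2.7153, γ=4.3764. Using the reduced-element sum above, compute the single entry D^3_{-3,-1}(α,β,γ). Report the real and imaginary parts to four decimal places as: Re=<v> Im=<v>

Split into d^3_{-3,-1}(β=2.7153) × two z-phases.
Half-angle: c=0.211536, s=0.977370. N=√(1·720·2·24)=185.903201
k∈{2} keeps every argument non-negative
  k=2: (−1)^0·185.9032/(48)·0.2115^4·0.9774^2 = +0.007408
d^3_{-3,-1}(2.7153) = +0.007408
Phases: e^{-i·(-3)·0.8636}=-0.852110+0.523363i, e^{-i·(-1)·4.3764}=-0.329703-0.944085i ⇒ D=+0.005742+0.004681i

Re=0.0057 Im=0.0047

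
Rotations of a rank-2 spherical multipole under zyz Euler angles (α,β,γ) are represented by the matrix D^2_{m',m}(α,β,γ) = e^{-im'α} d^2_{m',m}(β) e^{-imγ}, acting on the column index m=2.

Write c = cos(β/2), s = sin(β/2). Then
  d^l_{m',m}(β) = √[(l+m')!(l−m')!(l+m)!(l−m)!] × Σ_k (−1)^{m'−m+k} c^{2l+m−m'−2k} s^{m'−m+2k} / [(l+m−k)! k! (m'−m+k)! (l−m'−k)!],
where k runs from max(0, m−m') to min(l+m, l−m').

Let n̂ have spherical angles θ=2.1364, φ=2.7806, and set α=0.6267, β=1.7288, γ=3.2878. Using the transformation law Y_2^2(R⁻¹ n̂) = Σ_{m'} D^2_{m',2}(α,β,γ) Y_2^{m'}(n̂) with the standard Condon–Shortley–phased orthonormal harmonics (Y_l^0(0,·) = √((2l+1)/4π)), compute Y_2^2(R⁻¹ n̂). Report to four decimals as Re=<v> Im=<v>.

Need the full column D^2_{m',2} for m'=−2..2 at α=0.6267, β=1.7288, γ=3.2878.
cos(β/2)=0.649097, sin(β/2)=0.760706
d^2_{-2,2}: single k=4 term ⇒ +0.334863;  D = +0.191780+0.274506i
d^2_{-1,2}: single k=3 term ⇒ +0.571465;  D = +0.539832+0.187494i
d^2_{0,2}: single k=2 term ⇒ +0.597211;  D = +0.571860-0.172155i
d^2_{1,2}: single k=1 term ⇒ +0.416078;  D = +0.252362-0.330809i
d^2_{2,2}: single k=0 term ⇒ +0.177516;  D = +0.004434-0.177461i
Y_2^{m'}(θ=2.1364,φ=2.7806) and Σ D·Y over m':
  (+0.1918+0.2745i)·(+0.2066+0.1820i)  (+0.5398+0.1875i)·(+0.3270+0.1235i)  (+0.5719-0.1722i)·(-0.0436+0.0000i)  (+0.2524-0.3308i)·(-0.3270+0.1235i)  (+0.0044-0.1775i)·(+0.2066-0.1820i)
Y_2^2(R⁻¹ n̂) = +0.045055+0.328956i

Re=0.0451 Im=0.3290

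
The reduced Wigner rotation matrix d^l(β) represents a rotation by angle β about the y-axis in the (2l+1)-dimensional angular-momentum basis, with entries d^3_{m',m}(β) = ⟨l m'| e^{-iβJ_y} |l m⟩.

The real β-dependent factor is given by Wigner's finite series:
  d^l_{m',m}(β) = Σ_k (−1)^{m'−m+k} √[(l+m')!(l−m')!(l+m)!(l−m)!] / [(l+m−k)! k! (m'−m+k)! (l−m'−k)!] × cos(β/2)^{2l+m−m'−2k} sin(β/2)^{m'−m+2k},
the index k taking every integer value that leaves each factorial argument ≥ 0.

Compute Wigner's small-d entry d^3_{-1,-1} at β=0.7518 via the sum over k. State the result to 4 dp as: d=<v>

d=-0.0651

d^3_{-1,-1}(β=0.7518) via Wigner's sum:
With c≡cos(β/2)=0.930178 and s≡sin(β/2)=0.367110, N=[2·24·2·24]^{1/2}=48.000000
k: max(0,(-1)−(-1))=0 … min(3+(-1),3−(-1))=2
  k=0: (−1)^0·48.0000/(48)·0.9302^6·0.3671^0 = +0.647732
  k=1: (−1)^1·48.0000/(6)·0.9302^4·0.3671^2 = -0.807134
  k=2: (−1)^2·48.0000/(8)·0.9302^2·0.3671^4 = +0.094290
d^3_{-1,-1}(0.7518) = +0.647732 -0.807134 +0.094290 = -0.065112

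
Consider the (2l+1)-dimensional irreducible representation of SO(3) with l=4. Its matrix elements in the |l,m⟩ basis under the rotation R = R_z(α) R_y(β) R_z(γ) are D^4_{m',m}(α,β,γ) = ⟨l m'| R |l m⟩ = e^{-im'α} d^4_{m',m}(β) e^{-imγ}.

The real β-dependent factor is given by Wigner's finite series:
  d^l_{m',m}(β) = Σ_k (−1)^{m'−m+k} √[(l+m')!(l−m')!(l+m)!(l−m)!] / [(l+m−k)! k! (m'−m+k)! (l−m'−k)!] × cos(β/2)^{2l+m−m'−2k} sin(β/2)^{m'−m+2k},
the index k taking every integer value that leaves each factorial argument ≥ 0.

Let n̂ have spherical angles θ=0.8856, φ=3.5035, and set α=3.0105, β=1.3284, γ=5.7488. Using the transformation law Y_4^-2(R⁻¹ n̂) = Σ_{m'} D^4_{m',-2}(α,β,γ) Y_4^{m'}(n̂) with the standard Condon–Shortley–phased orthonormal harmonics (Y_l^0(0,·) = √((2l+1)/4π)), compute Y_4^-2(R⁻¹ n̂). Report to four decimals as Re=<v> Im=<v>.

Re=0.3927 Im=0.1201

Need the full column D^4_{m',-2} for m'=−4..4 at α=3.0105, β=1.3284, γ=5.7488.
cos(β/2)=0.787410, sin(β/2)=0.616429
d^4_{-4,-2}: single k=2 term ⇒ +0.479239;  D = -0.010708-0.479119i
d^4_{-3,-2}: k∈[1..2] ⇒ +0.432867 -0.795867 = -0.363000;  D = +0.039398-0.360856i
d^4_{-2,-2}: k∈[0..2] ⇒ +0.147777 -1.086811 +0.832585 = -0.106448;  D = -0.025287+0.103401i
d^4_{-1,-2}: k∈[0..2] ⇒ -0.490825 +1.504047 -0.614518 = +0.398704;  D = -0.144524+0.371588i
d^4_{0,-2}: k∈[0..2] ⇒ +0.859200 -1.404195 +0.322718 = -0.222277;  D = -0.106960+0.194850i
d^4_{1,-2}: k∈[0..2] ⇒ -1.002698 +0.921777 -0.112985 = -0.193906;  D = +0.114726-0.156324i
d^4_{2,-2}: k∈[0..2] ⇒ +0.832585 -0.408210 +0.020848 = +0.445224;  D = +0.308080-0.321420i
d^4_{3,-2}: k∈[0..1] ⇒ -0.487759 +0.099643 = -0.388115;  D = +0.302885-0.242682i
d^4_{4,-2}: single k=0 term ⇒ +0.180004;  D = +0.153982-0.093225i
Y_4^{m'}(θ=0.8856,φ=3.5035) and Σ D·Y over m':
  (-0.0107-0.4791i)·(+0.0195-0.1579i)  (+0.0394-0.3609i)·(-0.1714+0.3253i)  (-0.0253+0.1034i)·(+0.2710-0.2395i)  (-0.1445+0.3716i)·(+0.0426-0.0161i)  (-0.1070+0.1949i)·(-0.3598+0.0000i)  (+0.1147-0.1563i)·(-0.0426-0.0161i)  (+0.3081-0.3214i)·(+0.2710+0.2395i)  (+0.3029-0.2427i)·(+0.1714+0.3253i)  (+0.1540-0.0932i)·(+0.0195+0.1579i)
Y_4^-2(R⁻¹ n̂) = +0.392659+0.120071i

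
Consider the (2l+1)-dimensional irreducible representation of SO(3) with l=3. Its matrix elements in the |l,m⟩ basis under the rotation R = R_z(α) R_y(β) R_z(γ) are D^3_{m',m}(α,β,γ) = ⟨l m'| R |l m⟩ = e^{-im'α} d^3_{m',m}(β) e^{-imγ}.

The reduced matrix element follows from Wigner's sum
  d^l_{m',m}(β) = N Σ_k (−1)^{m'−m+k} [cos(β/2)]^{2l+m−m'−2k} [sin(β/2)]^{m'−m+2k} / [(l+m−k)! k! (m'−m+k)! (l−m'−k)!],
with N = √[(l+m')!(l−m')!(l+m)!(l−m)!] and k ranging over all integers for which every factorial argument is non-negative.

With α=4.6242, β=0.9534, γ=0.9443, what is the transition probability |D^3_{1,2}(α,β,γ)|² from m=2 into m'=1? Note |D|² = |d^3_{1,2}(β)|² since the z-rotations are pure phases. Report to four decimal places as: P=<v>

D^3_{1,2}(4.6242,0.9534,0.9443) = e^{-i·1·4.6242}·d^3_{1,2}(0.9534)·e^{-i·2·0.9443}. Compute d first:
With c≡cos(β/2)=0.888514 and s≡sin(β/2)=0.458850, N=[24·2·120·1]^{1/2}=75.894664
k∈{1,2} keeps every argument non-negative
  k=1: (−1)^0·75.8947/(24)·0.8885^5·0.4588^1 = +0.803511
  k=2: (−1)^1·75.8947/(12)·0.8885^3·0.4588^3 = -0.428582
d^3_{1,2}(0.9534) = +0.803511 -0.428582 = +0.374929
|D^3_{1,2}|² = |d^3_{1,2}(β)|² = (+0.374929)² = 0.140572 (the z-rotation phases have unit modulus)

P=0.1406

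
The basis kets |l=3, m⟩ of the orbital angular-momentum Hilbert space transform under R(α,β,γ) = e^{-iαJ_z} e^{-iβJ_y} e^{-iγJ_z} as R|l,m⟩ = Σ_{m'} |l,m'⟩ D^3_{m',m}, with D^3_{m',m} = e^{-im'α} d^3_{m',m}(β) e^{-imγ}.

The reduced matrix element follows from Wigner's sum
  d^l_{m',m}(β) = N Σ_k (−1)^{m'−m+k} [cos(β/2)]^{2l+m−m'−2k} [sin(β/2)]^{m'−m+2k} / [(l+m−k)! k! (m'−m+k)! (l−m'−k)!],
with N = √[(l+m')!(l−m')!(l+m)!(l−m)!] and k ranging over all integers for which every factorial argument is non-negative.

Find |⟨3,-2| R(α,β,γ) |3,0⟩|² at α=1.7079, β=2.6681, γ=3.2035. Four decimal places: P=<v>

Split into d^3_{-2,0}(β=2.6681) × two z-phases.
Half-angle: c=0.234541, s=0.972106. N=√(1·120·6·6)=65.726707
k: max(0,(0)−(-2))=2 … min(3+(0),3−(-2))=3
  k=2: (−1)^0·65.7267/(12)·0.2345^4·0.9721^2 = +0.015663
  k=3: (−1)^1·65.7267/(12)·0.2345^2·0.9721^4 = -0.269062
d^3_{-2,0}(2.6681) = +0.015663 -0.269062 = -0.253400
|D^3_{-2,0}|² = |d^3_{-2,0}(β)|² = (-0.253400)² = 0.064211 (the z-rotation phases have unit modulus)

P=0.0642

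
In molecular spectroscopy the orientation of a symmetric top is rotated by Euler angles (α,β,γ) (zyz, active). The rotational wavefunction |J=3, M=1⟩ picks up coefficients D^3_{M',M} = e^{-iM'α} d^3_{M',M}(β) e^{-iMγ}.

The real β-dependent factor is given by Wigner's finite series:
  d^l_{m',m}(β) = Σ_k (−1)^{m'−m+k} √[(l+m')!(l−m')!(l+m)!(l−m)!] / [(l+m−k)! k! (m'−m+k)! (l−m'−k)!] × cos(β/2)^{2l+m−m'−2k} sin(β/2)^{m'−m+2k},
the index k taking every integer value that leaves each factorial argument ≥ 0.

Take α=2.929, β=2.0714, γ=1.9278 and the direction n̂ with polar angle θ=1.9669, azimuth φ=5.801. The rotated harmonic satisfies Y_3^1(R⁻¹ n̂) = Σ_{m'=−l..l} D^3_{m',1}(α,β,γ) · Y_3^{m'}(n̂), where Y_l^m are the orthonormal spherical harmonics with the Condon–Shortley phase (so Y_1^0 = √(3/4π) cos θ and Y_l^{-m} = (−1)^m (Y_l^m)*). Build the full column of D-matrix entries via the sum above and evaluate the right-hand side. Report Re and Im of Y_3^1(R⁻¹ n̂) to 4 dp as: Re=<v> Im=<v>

Re=0.0093 Im=0.1998

Need the full column D^3_{m',1} for m'=−3..3 at α=2.929, β=2.0714, γ=1.9278.
cos(β/2)=0.509924, sin(β/2)=0.860220
d^3_{-3,1}: single k=4 term ⇒ +0.551434;  D = +0.462455+0.300358i
d^3_{-2,1}: k∈[3..4] ⇒ +0.533794 -0.759542 = -0.225748;  D = +0.159115+0.160139i
d^3_{-1,1}: k∈[2..4] ⇒ +0.300187 -1.139037 +0.405187 = -0.433663;  D = -0.233871-0.365196i
d^3_{0,1}: k∈[1..3] ⇒ +0.102737 -0.877114 +0.832037 = +0.057660;  D = -0.020150-0.054024i
d^3_{1,1}: k∈[0..2] ⇒ +0.017581 -0.400249 +0.854278 = +0.471610;  D = +0.067869+0.466701i
d^3_{2,1}: k∈[0..1] ⇒ -0.093786 +0.533794 = +0.440009;  D = +0.029977-0.438986i
d^3_{3,1}: single k=0 term ⇒ +0.193770;  D = -0.053694+0.186182i
Y_3^{m'}(θ=1.9669,φ=5.801) and Σ D·Y over m':
  (+0.4625+0.3004i)·(+0.0406+0.3251i)  (+0.1591+0.1601i)·(-0.1913-0.2758i)  (-0.2339-0.3652i)·(-0.0675-0.0354i)  (-0.0202-0.0540i)·(+0.3248+0.0000i)  (+0.0679+0.4667i)·(+0.0675-0.0354i)  (+0.0300-0.4390i)·(-0.1913+0.2758i)  (-0.0537+0.1862i)·(-0.0406+0.3251i)
Y_3^1(R⁻¹ n̂) = +0.009260+0.199758i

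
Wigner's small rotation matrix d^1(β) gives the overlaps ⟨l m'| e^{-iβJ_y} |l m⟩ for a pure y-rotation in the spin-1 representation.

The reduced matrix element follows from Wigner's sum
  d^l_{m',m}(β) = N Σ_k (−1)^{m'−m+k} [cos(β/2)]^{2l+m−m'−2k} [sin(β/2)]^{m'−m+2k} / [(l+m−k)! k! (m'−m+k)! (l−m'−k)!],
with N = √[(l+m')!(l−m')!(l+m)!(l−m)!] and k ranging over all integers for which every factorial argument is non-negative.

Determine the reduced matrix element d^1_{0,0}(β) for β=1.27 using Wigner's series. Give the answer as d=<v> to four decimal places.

d=0.2963

d^1_{0,0}(β=1.27) via Wigner's sum:
With c≡cos(β/2)=0.805072 and s≡sin(β/2)=0.593178, N=[1·1·1·1]^{1/2}=1.000000
Admissible k: 0..1 (factorial args all ≥0)
  k=0: (−1)^0·1.0000/(1)·0.8051^2·0.5932^0 = +0.648140
  k=1: (−1)^1·1.0000/(1)·0.8051^0·0.5932^2 = -0.351860
d^1_{0,0}(1.27) = +0.648140 -0.351860 = +0.296281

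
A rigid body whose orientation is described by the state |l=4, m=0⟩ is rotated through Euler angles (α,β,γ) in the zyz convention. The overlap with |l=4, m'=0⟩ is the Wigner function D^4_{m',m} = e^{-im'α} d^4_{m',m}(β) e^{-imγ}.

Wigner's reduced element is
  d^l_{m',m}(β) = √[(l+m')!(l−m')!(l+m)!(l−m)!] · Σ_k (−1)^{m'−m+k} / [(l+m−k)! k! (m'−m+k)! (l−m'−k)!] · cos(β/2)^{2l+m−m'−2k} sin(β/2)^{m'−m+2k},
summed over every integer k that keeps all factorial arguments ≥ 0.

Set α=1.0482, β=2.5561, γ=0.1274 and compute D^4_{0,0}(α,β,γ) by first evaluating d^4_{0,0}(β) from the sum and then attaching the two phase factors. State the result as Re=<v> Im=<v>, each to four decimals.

D^4_{0,0}(1.0482,2.5561,0.1274) = e^{-i·0·1.0482}·d^4_{0,0}(2.5561)·e^{-i·0·0.1274}. Compute d first:
c=cos(2.5561/2)=0.288583, s=sin(2.5561/2)=0.957455; N=√[24·24·24·24]=576.000000
The bounds max(0,m−m')=0 and min(l+m,l−m')=4 give 5 terms
  k=0: (−1)^0·576.0000/(576)·0.2886^8·0.9575^0 = +0.000048
  k=1: (−1)^1·576.0000/(36)·0.2886^6·0.9575^2 = -0.008472
  k=2: (−1)^2·576.0000/(16)·0.2886^4·0.9575^4 = +0.209825
  k=3: (−1)^3·576.0000/(36)·0.2886^2·0.9575^6 = -1.026528
  k=4: (−1)^4·576.0000/(576)·0.2886^0·0.9575^8 = +0.706231
d^4_{0,0}(2.5561) = +0.000048 -0.008472 +0.209825 -1.026528 +0.706231 = -0.118896
Attach z-rotation phases: D = e^{-i(0)(1.0482)}·(-0.118896)·e^{-i(0)(0.1274)} = -0.118896+0.000000i

Re=-0.1189 Im=0.0000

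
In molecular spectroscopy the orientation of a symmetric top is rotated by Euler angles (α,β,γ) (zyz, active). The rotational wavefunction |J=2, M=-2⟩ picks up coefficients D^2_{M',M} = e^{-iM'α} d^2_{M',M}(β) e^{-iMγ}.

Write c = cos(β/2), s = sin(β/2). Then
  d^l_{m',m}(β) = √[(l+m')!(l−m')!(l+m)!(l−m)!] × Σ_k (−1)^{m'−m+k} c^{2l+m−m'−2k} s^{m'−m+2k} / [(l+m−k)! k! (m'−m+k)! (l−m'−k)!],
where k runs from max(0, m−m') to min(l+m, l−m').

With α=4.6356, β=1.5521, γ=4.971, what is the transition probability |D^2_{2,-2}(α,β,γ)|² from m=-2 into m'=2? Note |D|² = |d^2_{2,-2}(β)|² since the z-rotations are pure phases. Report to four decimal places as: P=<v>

P=0.0580

D^2_{2,-2}(4.6356,1.5521,4.971) = e^{-i·2·4.6356}·d^2_{2,-2}(1.5521)·e^{-i·-2·4.971}. Compute d first:
With c≡cos(β/2)=0.713686 and s≡sin(β/2)=0.700466, N=[24·1·1·24]^{1/2}=24.000000
Admissible k: 0..0 (factorial args all ≥0)
  k=0: (−1)^4·24.0000/(24)·0.7137^0·0.7005^4 = +0.240740
d^2_{2,-2}(1.5521) = +0.240740
|D^2_{2,-2}|² = |d^2_{2,-2}(β)|² = (+0.240740)² = 0.057956 (the z-rotation phases have unit modulus)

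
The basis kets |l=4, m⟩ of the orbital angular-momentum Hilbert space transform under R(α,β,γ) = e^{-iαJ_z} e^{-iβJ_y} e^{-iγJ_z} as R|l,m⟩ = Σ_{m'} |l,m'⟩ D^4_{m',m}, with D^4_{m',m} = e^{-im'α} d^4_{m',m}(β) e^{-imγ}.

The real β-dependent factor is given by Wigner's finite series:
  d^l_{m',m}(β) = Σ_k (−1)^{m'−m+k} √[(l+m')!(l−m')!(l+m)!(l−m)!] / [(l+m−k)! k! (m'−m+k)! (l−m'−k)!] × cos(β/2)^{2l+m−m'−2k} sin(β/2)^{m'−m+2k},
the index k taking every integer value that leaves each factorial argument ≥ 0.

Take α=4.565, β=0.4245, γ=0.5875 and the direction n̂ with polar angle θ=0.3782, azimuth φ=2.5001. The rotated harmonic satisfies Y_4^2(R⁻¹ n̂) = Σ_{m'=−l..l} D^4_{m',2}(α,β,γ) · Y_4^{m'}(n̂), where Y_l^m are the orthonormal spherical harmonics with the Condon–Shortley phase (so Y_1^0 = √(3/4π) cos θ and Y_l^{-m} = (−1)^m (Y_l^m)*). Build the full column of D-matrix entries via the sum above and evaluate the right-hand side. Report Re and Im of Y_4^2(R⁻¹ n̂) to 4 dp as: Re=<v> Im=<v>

Need the full column D^4_{m',2} for m'=−4..4 at α=4.565, β=0.4245, γ=0.5875.
cos(β/2)=0.977559, sin(β/2)=0.210660
d^4_{-4,2}: single k=6 term ⇒ +0.000442;  D = -0.000085-0.000434i
d^4_{-3,2}: k∈[5..6] ⇒ +0.004350 -0.000067 = +0.004283;  D = +0.004278-0.000199i
d^4_{-2,2}: k∈[4..6] ⇒ +0.026977 -0.001002 +0.000004 = +0.025979;  D = -0.002620+0.025846i
d^4_{-1,2}: k∈[3..5] ⇒ +0.118026 -0.008221 +0.000076 = +0.109881;  D = -0.106508-0.027015i
d^4_{0,2}: k∈[2..4] ⇒ +0.367404 -0.045498 +0.000792 = +0.322699;  D = +0.124414-0.297751i
d^4_{1,2}: k∈[1..3] ⇒ +0.762466 -0.177039 +0.005481 = +0.590908;  D = +0.505857+0.305420i
d^4_{2,2}: k∈[0..2] ⇒ +0.833960 -0.464734 +0.026977 = +0.396203;  D = -0.252374+0.305425i
d^4_{3,2}: k∈[0..1] ⇒ -0.672432 +0.093680 = -0.578752;  D = +0.387172+0.430176i
d^4_{4,2}: single k=0 term ⇒ +0.204928;  D = +0.170801-0.113237i
Y_4^{m'}(θ=0.3782,φ=2.5001) and Σ D·Y over m':
  (-0.0001-0.0004i)·(-0.0069+0.0045i)  (+0.0043-0.0002i)·(+0.0203-0.0549i)  (-0.0026+0.0258i)·(+0.0653+0.2207i)  (-0.1065-0.0270i)·(-0.3961-0.2959i)  (+0.1244-0.2978i)·(+0.3382+0.0000i)  (+0.5059+0.3054i)·(+0.3961-0.2959i)  (-0.2524+0.3054i)·(+0.0653-0.2207i)  (+0.3872+0.4302i)·(-0.0203-0.0549i)  (+0.1708-0.1132i)·(-0.0069-0.0045i)
Y_4^2(R⁻¹ n̂) = +0.426232-0.040620i

Re=0.4262 Im=-0.0406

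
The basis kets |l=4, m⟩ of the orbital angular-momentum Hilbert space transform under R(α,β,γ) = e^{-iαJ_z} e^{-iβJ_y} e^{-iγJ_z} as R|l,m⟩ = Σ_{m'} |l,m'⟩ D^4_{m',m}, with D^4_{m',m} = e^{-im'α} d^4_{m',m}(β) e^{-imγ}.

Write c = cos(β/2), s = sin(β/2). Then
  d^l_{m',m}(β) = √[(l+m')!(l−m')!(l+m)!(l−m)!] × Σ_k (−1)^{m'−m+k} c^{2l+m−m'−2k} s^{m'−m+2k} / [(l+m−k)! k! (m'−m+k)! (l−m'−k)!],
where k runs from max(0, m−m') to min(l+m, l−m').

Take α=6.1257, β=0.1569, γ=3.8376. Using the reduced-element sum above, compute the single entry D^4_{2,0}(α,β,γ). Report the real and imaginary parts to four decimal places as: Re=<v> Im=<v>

Split into d^4_{2,0}(β=0.1569) × two z-phases.
Half-angle: c=0.996924, s=0.078370. N=√(720·2·24·24)=910.735966
Admissible k: 0..2 (factorial args all ≥0)
  k=0: (−1)^2·910.7360/(96)·0.9969^6·0.0784^2 = +0.057199
  k=1: (−1)^3·910.7360/(36)·0.9969^4·0.0784^4 = -0.000943
  k=2: (−1)^4·910.7360/(96)·0.9969^2·0.0784^6 = +0.000002
d^4_{2,0}(0.1569) = +0.057199 -0.000943 +0.000002 = +0.056259
Phases: e^{-i·(2)·6.1257}=+0.950805+0.309789i, e^{-i·(0)·3.8376}=+1.000000+0.000000i ⇒ D=+0.053491+0.017428i

Re=0.0535 Im=0.0174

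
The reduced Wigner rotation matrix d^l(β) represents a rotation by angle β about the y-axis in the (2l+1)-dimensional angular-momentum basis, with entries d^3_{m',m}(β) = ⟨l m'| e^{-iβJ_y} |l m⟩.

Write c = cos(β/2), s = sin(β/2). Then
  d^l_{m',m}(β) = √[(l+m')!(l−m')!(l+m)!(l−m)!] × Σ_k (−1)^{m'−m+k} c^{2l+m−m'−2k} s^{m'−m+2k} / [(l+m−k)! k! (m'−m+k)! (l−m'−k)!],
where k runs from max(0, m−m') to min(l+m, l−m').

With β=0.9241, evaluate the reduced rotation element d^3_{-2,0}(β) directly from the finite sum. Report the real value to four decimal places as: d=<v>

d=0.5255

d^3_{-2,0}(β=0.9241) via Wigner's sum:
With c≡cos(β/2)=0.895141 and s≡sin(β/2)=0.445784, N=[1·120·6·6]^{1/2}=65.726707
k: max(0,(0)−(-2))=2 … min(3+(0),3−(-2))=3
  k=2: (−1)^0·65.7267/(12)·0.8951^4·0.4458^2 = +0.698835
  k=3: (−1)^1·65.7267/(12)·0.8951^2·0.4458^4 = -0.173317
d^3_{-2,0}(0.9241) = +0.698835 -0.173317 = +0.525518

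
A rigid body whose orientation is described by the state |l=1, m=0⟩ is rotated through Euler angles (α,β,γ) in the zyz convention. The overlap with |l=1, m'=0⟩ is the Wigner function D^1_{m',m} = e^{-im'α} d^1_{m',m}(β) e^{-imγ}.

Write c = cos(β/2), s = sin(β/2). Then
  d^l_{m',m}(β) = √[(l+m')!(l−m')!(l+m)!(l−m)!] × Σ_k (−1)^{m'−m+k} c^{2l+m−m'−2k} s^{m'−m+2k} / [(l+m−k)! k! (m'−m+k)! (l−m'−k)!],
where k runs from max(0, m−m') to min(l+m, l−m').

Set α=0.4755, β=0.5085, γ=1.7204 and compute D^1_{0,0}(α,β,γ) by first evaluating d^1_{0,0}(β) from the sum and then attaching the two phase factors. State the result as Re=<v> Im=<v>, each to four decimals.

First d^1_{0,0}(β=0.5085), then the phase factors e^{-i(0)α} and e^{-i(0)γ}:
Half-angle: c=0.967852, s=0.251520. N=√(1·1·1·1)=1.000000
k∈{0,1} keeps every argument non-negative
  k=0: (−1)^0·1.0000/(1)·0.9679^2·0.2515^0 = +0.936738
  k=1: (−1)^1·1.0000/(1)·0.9679^0·0.2515^2 = -0.063262
d^1_{0,0}(0.5085) = +0.936738 -0.063262 = +0.873476
Phases: e^{-i·(0)·0.4755}=+1.000000+0.000000i, e^{-i·(0)·1.7204}=+1.000000+0.000000i ⇒ D=+0.873476+0.000000i

Re=0.8735 Im=0.0000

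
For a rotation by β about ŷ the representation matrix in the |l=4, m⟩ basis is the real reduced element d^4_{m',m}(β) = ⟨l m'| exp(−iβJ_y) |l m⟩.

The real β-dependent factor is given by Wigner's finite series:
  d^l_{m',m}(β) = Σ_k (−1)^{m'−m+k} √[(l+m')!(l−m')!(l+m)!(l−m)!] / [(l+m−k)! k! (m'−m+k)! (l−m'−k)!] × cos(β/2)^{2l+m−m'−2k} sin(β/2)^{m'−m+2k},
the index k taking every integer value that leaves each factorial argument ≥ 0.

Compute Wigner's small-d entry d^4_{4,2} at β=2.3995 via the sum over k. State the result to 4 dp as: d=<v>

d^4_{4,2}(β=2.3995) via Wigner's sum:
c=cos(2.3995/2)=0.362591, s=sin(2.3995/2)=0.931948; N=√[40320·1·720·2]=7619.763776
k∈{0} keeps every argument non-negative
  k=0: (−1)^2·7619.7638/(1440)·0.3626^6·0.9319^2 = +0.010444
d^4_{4,2}(2.3995) = +0.010444

d=0.0104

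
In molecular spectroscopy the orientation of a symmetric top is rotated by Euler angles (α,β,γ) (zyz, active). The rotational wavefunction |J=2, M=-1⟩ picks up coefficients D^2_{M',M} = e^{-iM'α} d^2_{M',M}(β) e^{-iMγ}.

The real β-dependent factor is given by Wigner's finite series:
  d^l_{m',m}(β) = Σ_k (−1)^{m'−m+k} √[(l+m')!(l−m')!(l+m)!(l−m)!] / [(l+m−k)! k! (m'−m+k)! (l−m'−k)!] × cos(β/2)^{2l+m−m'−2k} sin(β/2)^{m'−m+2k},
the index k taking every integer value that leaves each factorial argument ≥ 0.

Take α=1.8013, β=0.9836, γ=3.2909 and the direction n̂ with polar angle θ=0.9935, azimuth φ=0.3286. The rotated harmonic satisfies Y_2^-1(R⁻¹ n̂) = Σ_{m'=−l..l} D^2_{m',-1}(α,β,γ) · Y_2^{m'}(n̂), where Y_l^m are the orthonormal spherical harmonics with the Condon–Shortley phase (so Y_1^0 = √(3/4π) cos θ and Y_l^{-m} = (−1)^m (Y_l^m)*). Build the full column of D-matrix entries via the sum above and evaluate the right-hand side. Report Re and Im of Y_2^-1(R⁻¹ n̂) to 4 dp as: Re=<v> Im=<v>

Need the full column D^2_{m',-1} for m'=−2..2 at α=1.8013, β=0.9836, γ=3.2909.
cos(β/2)=0.881484, sin(β/2)=0.472213
d^2_{-2,-1}: single k=1 term ⇒ +0.646863;  D = +0.530083+0.370733i
d^2_{-1,-1}: k∈[0..1] ⇒ +0.603752 -0.519789 = +0.083963;  D = +0.031129-0.077979i
d^2_{0,-1}: k∈[0..1] ⇒ -0.792242 +0.227355 = -0.564886;  D = +0.558602+0.084029i
d^2_{1,-1}: k∈[0..1] ⇒ +0.519789 -0.049722 = +0.470066;  D = +0.038126+0.468518i
d^2_{2,-1}: single k=0 term ⇒ -0.185635;  D = -0.176690+0.056930i
Y_2^{m'}(θ=0.9935,φ=0.3286) and Σ D·Y over m':
  (+0.5301+0.3707i)·(+0.2147-0.1657i)  (+0.0311-0.0780i)·(+0.3344-0.1140i)  (+0.5586+0.0840i)·(-0.0336+0.0000i)  (+0.0381+0.4685i)·(-0.3344-0.1140i)  (-0.1767+0.0569i)·(+0.2147+0.1657i)
Y_2^-1(R⁻¹ n̂) = +0.151313-0.218737i

Re=0.1513 Im=-0.2187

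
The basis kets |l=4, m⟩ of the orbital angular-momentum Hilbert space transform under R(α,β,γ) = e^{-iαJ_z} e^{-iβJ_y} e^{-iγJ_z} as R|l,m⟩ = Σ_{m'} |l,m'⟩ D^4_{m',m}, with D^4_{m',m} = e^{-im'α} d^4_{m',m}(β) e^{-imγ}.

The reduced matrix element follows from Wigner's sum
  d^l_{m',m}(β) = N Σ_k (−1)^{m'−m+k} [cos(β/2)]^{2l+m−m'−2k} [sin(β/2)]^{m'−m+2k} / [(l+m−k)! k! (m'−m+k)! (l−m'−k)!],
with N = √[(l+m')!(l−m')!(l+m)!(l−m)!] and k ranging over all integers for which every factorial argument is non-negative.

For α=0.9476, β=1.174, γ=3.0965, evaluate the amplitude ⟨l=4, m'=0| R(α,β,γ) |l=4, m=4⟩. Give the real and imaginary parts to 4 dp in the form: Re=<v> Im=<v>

Re=0.3722 Im=0.0679

Split into d^4_{0,4}(β=1.174) × two z-phases.
With c≡cos(β/2)=0.832606 and s≡sin(β/2)=0.553866, N=[24·24·40320·1]^{1/2}=4819.161753
Admissible k: 4..4 (factorial args all ≥0)
  k=4: (−1)^0·4819.1618/(576)·0.8326^4·0.5539^4 = +0.378377
d^4_{0,4}(1.174) = +0.378377
Attach z-rotation phases: D = e^{-i(0)(0.9476)}·(+0.378377)·e^{-i(4)(3.0965)} = +0.372239+0.067879i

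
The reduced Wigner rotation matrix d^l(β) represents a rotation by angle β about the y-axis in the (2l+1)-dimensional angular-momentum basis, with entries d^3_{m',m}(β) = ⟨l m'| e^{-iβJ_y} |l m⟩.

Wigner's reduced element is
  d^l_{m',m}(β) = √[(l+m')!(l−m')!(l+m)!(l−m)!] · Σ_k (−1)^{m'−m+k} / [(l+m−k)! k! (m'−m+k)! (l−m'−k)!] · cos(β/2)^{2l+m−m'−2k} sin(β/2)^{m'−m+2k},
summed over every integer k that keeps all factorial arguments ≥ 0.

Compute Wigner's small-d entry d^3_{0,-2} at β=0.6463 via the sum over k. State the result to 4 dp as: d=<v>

d=0.3965

d^3_{0,-2}(β=0.6463) via Wigner's sum:
Half-angle: c=0.948240, s=0.317555. N=√(6·6·1·120)=65.726707
The bounds max(0,m−m')=0 and min(l+m,l−m')=1 give 2 terms
  k=0: (−1)^2·65.7267/(12)·0.9482^4·0.3176^2 = +0.446551
  k=1: (−1)^3·65.7267/(12)·0.9482^2·0.3176^4 = -0.050081
d^3_{0,-2}(0.6463) = +0.446551 -0.050081 = +0.396470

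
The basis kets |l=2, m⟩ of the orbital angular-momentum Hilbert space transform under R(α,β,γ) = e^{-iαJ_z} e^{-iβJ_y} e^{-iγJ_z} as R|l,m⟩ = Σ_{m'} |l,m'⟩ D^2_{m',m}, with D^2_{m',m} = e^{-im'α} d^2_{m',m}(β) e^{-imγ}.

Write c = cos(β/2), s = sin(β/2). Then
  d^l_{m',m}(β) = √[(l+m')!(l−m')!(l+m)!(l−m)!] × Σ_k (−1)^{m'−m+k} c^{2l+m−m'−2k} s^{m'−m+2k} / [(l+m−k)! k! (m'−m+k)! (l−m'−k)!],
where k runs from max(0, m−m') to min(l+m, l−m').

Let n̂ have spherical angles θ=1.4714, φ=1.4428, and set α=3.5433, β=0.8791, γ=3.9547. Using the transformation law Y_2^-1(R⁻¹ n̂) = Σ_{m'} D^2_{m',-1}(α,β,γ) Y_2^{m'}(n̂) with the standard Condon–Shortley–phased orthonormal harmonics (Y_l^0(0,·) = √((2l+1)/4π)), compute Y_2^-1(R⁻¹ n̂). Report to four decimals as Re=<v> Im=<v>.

Need the full column D^2_{m',-1} for m'=−2..2 at α=3.5433, β=0.8791, γ=3.9547.
cos(β/2)=0.904943, sin(β/2)=0.425532
d^2_{-2,-1}: single k=1 term ⇒ +0.630705;  D = +0.028829-0.630046i
d^2_{-1,-1}: k∈[0..1] ⇒ +0.670634 -0.444866 = +0.225768;  D = +0.078683+0.211613i
d^2_{0,-1}: k∈[0..1] ⇒ -0.772453 +0.170803 = -0.601651;  D = +0.413481+0.437055i
d^2_{1,-1}: k∈[0..1] ⇒ +0.444866 -0.032789 = +0.412077;  D = +0.377694+0.164787i
d^2_{2,-1}: single k=0 term ⇒ -0.139460;  D = +0.139453+0.001352i
Y_2^{m'}(θ=1.4714,φ=1.4428) and Σ D·Y over m':
  (+0.0288-0.6300i)·(-0.3700-0.0968i)  (+0.0787+0.2116i)·(+0.0097-0.0757i)  (+0.4135+0.4371i)·(-0.3061+0.0000i)  (+0.3777+0.1648i)·(-0.0097-0.0757i)  (+0.1395+0.0014i)·(-0.3700+0.0968i)
Y_2^-1(R⁻¹ n̂) = -0.224402+0.075490i

Re=-0.2244 Im=0.0755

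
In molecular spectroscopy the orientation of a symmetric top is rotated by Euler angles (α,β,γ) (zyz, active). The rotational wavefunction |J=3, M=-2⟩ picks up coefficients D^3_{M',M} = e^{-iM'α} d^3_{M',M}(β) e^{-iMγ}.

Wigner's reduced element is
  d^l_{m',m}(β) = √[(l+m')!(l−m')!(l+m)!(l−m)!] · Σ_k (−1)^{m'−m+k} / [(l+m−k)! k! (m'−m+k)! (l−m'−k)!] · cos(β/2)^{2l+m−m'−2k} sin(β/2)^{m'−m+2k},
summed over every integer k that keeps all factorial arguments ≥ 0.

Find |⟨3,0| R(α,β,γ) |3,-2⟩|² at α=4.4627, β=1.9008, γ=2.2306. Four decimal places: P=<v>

D^3_{0,-2}(4.4627,1.9008,2.2306) = e^{-i·0·4.4627}·d^3_{0,-2}(1.9008)·e^{-i·-2·2.2306}. Compute d first:
c=cos(1.9008/2)=0.581358, s=sin(1.9008/2)=0.813648; N=√[6·6·1·120]=65.726707
k∈{0,1} keeps every argument non-negative
  k=0: (−1)^2·65.7267/(12)·0.5814^4·0.8136^2 = +0.414198
  k=1: (−1)^3·65.7267/(12)·0.5814^2·0.8136^4 = -0.811323
d^3_{0,-2}(1.9008) = +0.414198 -0.811323 = -0.397126
|D^3_{0,-2}|² = |d^3_{0,-2}(β)|² = (-0.397126)² = 0.157709 (the z-rotation phases have unit modulus)

P=0.1577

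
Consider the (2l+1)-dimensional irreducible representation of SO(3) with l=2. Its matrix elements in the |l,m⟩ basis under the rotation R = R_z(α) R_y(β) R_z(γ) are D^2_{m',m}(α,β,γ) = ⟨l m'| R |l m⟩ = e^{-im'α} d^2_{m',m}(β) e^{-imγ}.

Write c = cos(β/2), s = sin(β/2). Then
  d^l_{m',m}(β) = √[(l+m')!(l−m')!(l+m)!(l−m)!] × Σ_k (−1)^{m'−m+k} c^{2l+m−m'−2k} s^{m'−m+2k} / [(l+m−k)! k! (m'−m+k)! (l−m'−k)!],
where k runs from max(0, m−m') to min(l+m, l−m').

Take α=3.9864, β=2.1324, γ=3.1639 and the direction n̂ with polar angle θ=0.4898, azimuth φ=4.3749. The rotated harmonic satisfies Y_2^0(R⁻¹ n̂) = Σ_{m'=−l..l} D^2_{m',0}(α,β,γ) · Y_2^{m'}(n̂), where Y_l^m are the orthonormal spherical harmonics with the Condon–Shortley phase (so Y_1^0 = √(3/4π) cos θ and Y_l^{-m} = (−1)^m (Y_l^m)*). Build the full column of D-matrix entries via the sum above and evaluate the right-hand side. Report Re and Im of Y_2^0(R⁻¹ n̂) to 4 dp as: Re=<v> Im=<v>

Re=-0.3057 Im=0.0000

Need the full column D^2_{m',0} for m'=−2..2 at α=3.9864, β=2.1324, γ=3.1639.
cos(β/2)=0.483454, sin(β/2)=0.875370
d^2_{-2,0}: single k=2 term ⇒ +0.438702;  D = -0.052003+0.435608i
d^2_{-1,0}: k∈[1..2] ⇒ +0.242289 -0.794338 = -0.552050;  D = +0.366492+0.412847i
d^2_{0,0}: k∈[0..2] ⇒ +0.054629 -0.716397 +0.587173 = -0.074595;  D = -0.074595+0.000000i
d^2_{1,0}: k∈[0..1] ⇒ -0.242289 +0.794338 = +0.552050;  D = -0.366492+0.412847i
d^2_{2,0}: single k=0 term ⇒ +0.438702;  D = -0.052003-0.435608i
Y_2^{m'}(θ=0.4898,φ=4.3749) and Σ D·Y over m':
  (-0.0520+0.4356i)·(-0.0667-0.0534i)  (+0.3665+0.4128i)·(-0.1062+0.3026i)  (-0.0746+0.0000i)·(+0.4214+0.0000i)  (-0.3665+0.4128i)·(+0.1062+0.3026i)  (-0.0520-0.4356i)·(-0.0667+0.0534i)
Y_2^0(R⁻¹ n̂) = -0.305660+0.000000i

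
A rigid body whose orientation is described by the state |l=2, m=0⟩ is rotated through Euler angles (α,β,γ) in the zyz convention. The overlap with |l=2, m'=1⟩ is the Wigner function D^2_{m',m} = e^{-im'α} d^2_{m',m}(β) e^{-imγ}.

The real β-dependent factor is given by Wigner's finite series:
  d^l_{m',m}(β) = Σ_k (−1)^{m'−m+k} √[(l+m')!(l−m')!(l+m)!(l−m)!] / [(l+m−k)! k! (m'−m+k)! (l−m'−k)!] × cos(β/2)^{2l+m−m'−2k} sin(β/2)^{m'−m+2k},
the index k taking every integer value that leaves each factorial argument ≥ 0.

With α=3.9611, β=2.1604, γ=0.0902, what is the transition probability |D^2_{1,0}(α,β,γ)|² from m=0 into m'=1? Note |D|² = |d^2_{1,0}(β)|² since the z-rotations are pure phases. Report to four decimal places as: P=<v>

P=0.3204

Split into d^2_{1,0}(β=2.1604) × two z-phases.
c=cos(2.1604/2)=0.471152, s=sin(2.1604/2)=0.882052; N=√[6·1·2·2]=4.898979
k: max(0,(0)−(1))=0 … min(2+(0),2−(1))=1
  k=0: (−1)^1·4.8990/(2)·0.4712^3·0.8821^1 = -0.225971
  k=1: (−1)^2·4.8990/(2)·0.4712^1·0.8821^3 = +0.791989
d^2_{1,0}(2.1604) = -0.225971 +0.791989 = +0.566018
|D^2_{1,0}|² = |d^2_{1,0}(β)|² = (+0.566018)² = 0.320377 (the z-rotation phases have unit modulus)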